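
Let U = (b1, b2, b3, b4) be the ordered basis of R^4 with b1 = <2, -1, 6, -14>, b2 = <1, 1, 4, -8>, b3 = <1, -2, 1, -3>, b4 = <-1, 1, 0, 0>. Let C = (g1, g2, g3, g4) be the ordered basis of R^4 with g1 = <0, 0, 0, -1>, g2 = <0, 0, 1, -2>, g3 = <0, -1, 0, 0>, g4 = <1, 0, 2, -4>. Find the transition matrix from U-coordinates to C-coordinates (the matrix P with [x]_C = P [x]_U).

Let M have columns bj and N have columns gj. Then for every x, N [x]_C = x = M [x]_U, so P = N^(-1) M.
Since det N = 1, N^(-1) has integer entries; multiplying gives P = [[2, 0, 1, 0], [2, 2, -1, 2], [1, -1, 2, -1], [2, 1, 1, -1]].

[[2, 0, 1, 0], [2, 2, -1, 2], [1, -1, 2, -1], [2, 1, 1, -1]]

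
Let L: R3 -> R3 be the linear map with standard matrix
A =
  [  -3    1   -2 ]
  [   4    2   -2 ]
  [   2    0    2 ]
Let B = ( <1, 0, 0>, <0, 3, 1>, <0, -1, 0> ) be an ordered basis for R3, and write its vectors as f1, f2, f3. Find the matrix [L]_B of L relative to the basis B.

[[-3, 1, -1], [2, 2, 0], [2, 2, 2]]

The j-th column of [L]_B is [L(fj)]_B.
L(f1) = A f1 = <-3, 4, 2> = -3f1 + 2f2 + 2f3, so column 1 is <-3, 2, 2>.
Repeating for f2, f3 and assembling the columns gives [[-3, 1, -1], [2, 2, 0], [2, 2, 2]].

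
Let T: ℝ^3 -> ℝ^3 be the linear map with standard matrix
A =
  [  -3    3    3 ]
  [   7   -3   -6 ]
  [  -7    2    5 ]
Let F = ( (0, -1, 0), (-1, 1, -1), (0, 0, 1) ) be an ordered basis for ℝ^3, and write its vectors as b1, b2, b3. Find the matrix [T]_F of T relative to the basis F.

With P the matrix whose columns are b1, ..., b3, [T]_F = P^(-1) A P.
Column by column: T(b1) = A b1 = (-3, 3, -2); its F-coordinates (0, 3, 1) give column 1.
Continuing for each basis vector yields [T]_F = [[0, 1, 3], [3, -3, -3], [1, 1, 2]].

[[0, 1, 3], [3, -3, -3], [1, 1, 2]]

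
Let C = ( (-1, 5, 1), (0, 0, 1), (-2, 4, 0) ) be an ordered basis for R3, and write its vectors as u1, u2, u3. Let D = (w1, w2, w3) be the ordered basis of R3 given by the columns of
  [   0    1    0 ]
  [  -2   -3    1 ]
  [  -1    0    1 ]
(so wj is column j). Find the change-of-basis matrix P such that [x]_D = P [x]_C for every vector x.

[[-1, 1, 2], [-1, 0, -2], [0, 2, 2]]

Take x = uj: its C-coordinates are the j-th standard unit vector, so P e_j — column j of P — equals [uj]_D.
u1 = -w1 - w2 + 0·w3, giving column 1 = (-1, -1, 0); repeating for each j gives P = [[-1, 1, 2], [-1, 0, -2], [0, 2, 2]].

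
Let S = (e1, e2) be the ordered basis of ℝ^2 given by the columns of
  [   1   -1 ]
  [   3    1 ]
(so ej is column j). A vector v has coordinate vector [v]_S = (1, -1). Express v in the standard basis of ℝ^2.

(2, 2)

By definition v = e1 - e2.
Summing componentwise gives (2, 2).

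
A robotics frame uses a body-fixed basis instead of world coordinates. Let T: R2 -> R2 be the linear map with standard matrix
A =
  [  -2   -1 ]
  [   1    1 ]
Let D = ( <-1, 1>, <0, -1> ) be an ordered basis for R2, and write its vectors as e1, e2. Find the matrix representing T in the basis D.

[[-1, -1], [-1, 0]]

The j-th column of [T]_D is [T(ej)]_D.
T(e1) = A e1 = <1, 0> = -e1 - e2, so column 1 is <-1, -1>.
Repeating for e2 and assembling the columns gives [[-1, -1], [-1, 0]].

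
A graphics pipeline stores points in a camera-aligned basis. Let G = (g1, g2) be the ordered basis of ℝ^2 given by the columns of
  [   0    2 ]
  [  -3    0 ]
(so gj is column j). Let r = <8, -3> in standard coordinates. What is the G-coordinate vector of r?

<1, 4>

We seek scalars with c_1 g1 + c_2 g2 = r; equivalently solve M c = r where the columns of M are g1, g2.
System: 0c_1 + 2c_2 = 8, -3c_1 + 0c_2 = -3; solving gives c_1 = 1, c_2 = 4.
Check: g1 + 4g2 = <8, -3>.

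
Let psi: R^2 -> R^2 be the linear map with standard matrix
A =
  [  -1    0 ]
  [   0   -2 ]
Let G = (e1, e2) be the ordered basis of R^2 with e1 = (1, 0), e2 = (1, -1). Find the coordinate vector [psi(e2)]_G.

Compute psi(e2) = A e2 = (-1, 2) in standard coordinates.
Then write this in G-coordinates: solve for y in y_1 e1 + y_2 e2 = (-1, 2).
This gives y = (1, -2), which is column 2 of [psi]_G.

(1, -2)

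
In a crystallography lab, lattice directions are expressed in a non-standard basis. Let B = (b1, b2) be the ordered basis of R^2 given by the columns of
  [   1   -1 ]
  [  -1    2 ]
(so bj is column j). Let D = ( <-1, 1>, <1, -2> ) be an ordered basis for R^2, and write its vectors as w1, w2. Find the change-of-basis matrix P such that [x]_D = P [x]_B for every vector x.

[[-1, 0], [0, -1]]

Take x = bj: its B-coordinates are the j-th standard unit vector, so P e_j — column j of P — equals [bj]_D.
b1 = -w1 + 0·w2, giving column 1 = <-1, 0>; repeating for each j gives P = [[-1, 0], [0, -1]].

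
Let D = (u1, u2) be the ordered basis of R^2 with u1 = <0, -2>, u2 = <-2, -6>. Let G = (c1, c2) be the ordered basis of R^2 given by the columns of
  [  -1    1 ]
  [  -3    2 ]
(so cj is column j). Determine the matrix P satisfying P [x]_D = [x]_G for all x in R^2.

[[2, 2], [2, 0]]

Column j of P is [uj]_G, since P maps D-coordinates to G-coordinates.
Expressing u1 in G: u1 = 2c1 + 2c2, so column 1 of P is <2, 2>.
Doing the same for each uj gives P = [[2, 2], [2, 0]].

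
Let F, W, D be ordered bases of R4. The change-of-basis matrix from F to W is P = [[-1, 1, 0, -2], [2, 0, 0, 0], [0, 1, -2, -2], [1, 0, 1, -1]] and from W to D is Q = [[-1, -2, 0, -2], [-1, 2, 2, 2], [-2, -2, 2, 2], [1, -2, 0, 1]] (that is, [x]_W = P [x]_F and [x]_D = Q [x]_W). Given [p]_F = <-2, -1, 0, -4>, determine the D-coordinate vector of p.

Apply P to get W-coordinates <9, -4, 7, 2>, then Q to get D-coordinates.
The result is [p]_D = <-5, 1, 8, 19>.

<-5, 1, 8, 19>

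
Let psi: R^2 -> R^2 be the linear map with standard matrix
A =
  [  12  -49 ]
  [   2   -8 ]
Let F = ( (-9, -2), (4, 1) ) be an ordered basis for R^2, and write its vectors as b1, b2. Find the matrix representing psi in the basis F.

[[2, 1], [2, 2]]

Let P have columns b1, b2. Then [psi]_F = P^(-1) A P.
Here det P = -1, so P^(-1) is integer; computing A P first and then P^(-1)(A P) gives [[2, 1], [2, 2]].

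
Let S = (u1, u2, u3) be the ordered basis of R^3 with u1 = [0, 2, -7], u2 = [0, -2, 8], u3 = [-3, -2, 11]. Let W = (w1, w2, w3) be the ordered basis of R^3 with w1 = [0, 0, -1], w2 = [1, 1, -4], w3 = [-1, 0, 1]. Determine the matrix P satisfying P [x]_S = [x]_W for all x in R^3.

Take x = uj: its S-coordinates are the j-th standard unit vector, so P e_j — column j of P — equals [uj]_W.
u1 = w1 + 2w2 + 2w3, giving column 1 = [1, 2, 2]; repeating for each j gives P = [[1, -2, -2], [2, -2, -2], [2, -2, 1]].

[[1, -2, -2], [2, -2, -2], [2, -2, 1]]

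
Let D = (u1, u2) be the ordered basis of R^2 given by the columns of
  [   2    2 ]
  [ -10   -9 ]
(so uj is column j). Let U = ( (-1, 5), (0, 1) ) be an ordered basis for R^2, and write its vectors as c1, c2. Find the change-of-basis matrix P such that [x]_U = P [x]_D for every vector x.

[[-2, -2], [0, 1]]

Column j of P is [uj]_U, since P maps D-coordinates to U-coordinates.
Expressing u1 in U: u1 = -2c1 + 0·c2, so column 1 of P is (-2, 0).
Doing the same for each uj gives P = [[-2, -2], [0, 1]].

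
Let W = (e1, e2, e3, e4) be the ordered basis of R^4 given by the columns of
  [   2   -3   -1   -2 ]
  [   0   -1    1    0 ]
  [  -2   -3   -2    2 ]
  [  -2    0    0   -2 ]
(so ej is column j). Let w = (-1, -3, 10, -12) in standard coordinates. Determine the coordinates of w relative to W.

(2, 0, -3, 4)

We seek scalars with c_1 e1 + ... + c_4 e4 = w; equivalently solve M c = w where the columns of M are e1, ..., e4.
Solving this 4x4 system gives c = (2, 0, -3, 4).
Check: 2e1 + 0·e2 - 3e3 + 4e4 = (-1, -3, 10, -12).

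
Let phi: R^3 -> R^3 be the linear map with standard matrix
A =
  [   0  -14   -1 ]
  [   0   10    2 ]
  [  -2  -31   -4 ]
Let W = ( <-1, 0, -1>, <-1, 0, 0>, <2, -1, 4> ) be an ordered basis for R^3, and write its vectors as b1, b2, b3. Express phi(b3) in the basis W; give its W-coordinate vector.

Column 3 of [phi]_W is the W-coordinate vector of phi(b3).
In standard coordinates phi(b3) = A b3 = <10, -2, 11>.
Converting to W: <10, -2, 11> = -3b1 - 3b2 + 2b3, so the coordinate vector is <-3, -3, 2>.

<-3, -3, 2>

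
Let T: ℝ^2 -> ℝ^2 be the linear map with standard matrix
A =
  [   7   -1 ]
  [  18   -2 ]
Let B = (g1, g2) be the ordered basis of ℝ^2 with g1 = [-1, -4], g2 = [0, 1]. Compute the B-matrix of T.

With P the matrix whose columns are g1, g2, [T]_B = P^(-1) A P.
Column by column: T(g1) = A g1 = [-3, -10]; its B-coordinates [3, 2] give column 1.
Continuing for each basis vector yields [T]_B = [[3, 1], [2, 2]].

[[3, 1], [2, 2]]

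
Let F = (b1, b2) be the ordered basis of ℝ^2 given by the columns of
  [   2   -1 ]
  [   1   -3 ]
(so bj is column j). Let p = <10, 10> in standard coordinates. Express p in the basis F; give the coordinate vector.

<4, -2>

We seek scalars with c_1 b1 + c_2 b2 = p; equivalently solve M c = p where the columns of M are b1, b2.
System: 2c_1 - c_2 = 10, c_1 - 3c_2 = 10; solving gives c_1 = 4, c_2 = -2.
Check: 4b1 - 2b2 = <10, 10>.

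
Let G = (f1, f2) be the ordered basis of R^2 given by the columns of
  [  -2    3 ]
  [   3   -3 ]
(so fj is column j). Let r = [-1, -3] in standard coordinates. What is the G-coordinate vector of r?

[r]_G is the unique c with M c = r, where M has columns f1, f2.
System: -2c_1 + 3c_2 = -1, 3c_1 - 3c_2 = -3; solving gives c_1 = -4, c_2 = -3.
Check: -4f1 - 3f2 = [-1, -3].

[-4, -3]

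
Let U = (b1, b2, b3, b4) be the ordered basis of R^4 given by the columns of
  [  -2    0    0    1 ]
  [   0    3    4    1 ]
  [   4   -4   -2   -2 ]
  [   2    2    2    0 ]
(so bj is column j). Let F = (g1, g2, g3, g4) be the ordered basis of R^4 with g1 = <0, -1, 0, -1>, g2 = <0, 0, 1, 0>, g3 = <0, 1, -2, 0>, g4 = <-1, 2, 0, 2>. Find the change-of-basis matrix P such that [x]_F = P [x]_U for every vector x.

[[2, -2, -2, -2], [0, -2, 2, 0], [-2, 1, 2, 1], [2, 0, 0, -1]]

Take x = bj: its U-coordinates are the j-th standard unit vector, so P e_j — column j of P — equals [bj]_F.
b1 = 2g1 + 0·g2 - 2g3 + 2g4, giving column 1 = <2, 0, -2, 2>; repeating for each j gives P = [[2, -2, -2, -2], [0, -2, 2, 0], [-2, 1, 2, 1], [2, 0, 0, -1]].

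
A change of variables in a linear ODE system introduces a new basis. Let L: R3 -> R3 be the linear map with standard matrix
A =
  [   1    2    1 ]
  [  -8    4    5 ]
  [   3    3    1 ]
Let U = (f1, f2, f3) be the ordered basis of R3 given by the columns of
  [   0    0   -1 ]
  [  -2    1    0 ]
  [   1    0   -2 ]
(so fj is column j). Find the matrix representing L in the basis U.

Let P have columns f1, ..., f3. Then [L]_U = P^(-1) A P.
Here det P = 1, so P^(-1) is integer; computing A P first and then P^(-1)(A P) gives [[1, -1, 1], [-1, 2, 0], [3, -2, 3]].

[[1, -1, 1], [-1, 2, 0], [3, -2, 3]]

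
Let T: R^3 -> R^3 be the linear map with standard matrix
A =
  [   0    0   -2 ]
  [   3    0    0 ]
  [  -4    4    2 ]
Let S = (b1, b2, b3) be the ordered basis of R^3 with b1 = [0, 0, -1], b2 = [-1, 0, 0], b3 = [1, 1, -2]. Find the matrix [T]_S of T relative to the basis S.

[[2, 2, -2], [-2, -3, -1], [0, -3, 3]]

With P the matrix whose columns are b1, ..., b3, [T]_S = P^(-1) A P.
Column by column: T(b1) = A b1 = [2, 0, -2]; its S-coordinates [2, -2, 0] give column 1.
Continuing for each basis vector yields [T]_S = [[2, 2, -2], [-2, -3, -1], [0, -3, 3]].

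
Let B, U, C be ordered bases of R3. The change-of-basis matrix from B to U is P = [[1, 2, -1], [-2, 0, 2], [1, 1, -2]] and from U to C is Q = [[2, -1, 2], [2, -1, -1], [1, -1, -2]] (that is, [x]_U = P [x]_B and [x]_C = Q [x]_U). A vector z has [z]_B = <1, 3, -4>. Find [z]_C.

<56, 20, -3>

First [z]_U = P [z]_B = <11, -10, 12>.
Then [z]_C = Q [z]_U = <56, 20, -3>.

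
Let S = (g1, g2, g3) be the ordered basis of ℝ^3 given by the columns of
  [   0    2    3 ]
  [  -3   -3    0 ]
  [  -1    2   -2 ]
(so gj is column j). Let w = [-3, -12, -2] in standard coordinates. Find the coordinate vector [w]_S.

[w]_S is the unique c with M c = w, where M has columns g1, ..., g3.
Gaussian elimination on [M | w] yields c = (4, 0, -1).
Check: 4g1 + 0·g2 - g3 = [-3, -12, -2].

[4, 0, -1]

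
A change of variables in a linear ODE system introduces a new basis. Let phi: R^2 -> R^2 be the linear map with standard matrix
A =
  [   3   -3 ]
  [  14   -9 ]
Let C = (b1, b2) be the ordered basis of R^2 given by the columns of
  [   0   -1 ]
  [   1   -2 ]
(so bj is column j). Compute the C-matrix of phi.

[[-3, -2], [3, -3]]

Let P have columns b1, b2. Then [phi]_C = P^(-1) A P.
Here det P = 1, so P^(-1) is integer; computing A P first and then P^(-1)(A P) gives [[-3, -2], [3, -3]].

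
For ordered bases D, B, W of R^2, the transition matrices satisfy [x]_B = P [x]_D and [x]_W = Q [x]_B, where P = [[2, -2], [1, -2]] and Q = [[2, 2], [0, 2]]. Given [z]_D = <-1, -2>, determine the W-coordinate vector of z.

First [z]_B = P [z]_D = <2, 3>.
Then [z]_W = Q [z]_B = <10, 6>.

<10, 6>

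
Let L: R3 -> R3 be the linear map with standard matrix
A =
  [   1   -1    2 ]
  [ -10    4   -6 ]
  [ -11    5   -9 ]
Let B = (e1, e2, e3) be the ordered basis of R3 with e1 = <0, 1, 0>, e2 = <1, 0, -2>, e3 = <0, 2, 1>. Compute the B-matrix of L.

[[-2, 0, 0], [-1, -3, 0], [3, 1, 1]]

Let P have columns e1, ..., e3. Then [L]_B = P^(-1) A P.
Here det P = -1, so P^(-1) is integer; computing A P first and then P^(-1)(A P) gives [[-2, 0, 0], [-1, -3, 0], [3, 1, 1]].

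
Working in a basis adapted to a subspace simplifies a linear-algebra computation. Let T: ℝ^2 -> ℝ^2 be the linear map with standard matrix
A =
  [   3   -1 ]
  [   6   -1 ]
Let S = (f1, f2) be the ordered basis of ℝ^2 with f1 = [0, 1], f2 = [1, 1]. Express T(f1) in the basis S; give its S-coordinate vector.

Column 1 of [T]_S is the S-coordinate vector of T(f1).
In standard coordinates T(f1) = A f1 = [-1, -1].
Converting to S: [-1, -1] = 0·f1 - f2, so the coordinate vector is [0, -1].

[0, -1]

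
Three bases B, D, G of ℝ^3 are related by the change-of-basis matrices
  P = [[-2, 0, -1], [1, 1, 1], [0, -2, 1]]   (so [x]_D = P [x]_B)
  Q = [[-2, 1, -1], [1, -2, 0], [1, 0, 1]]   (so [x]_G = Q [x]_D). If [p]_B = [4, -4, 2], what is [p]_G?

First [p]_D = P [p]_B = [-10, 2, 10].
Then [p]_G = Q [p]_D = [12, -14, 0].

[12, -14, 0]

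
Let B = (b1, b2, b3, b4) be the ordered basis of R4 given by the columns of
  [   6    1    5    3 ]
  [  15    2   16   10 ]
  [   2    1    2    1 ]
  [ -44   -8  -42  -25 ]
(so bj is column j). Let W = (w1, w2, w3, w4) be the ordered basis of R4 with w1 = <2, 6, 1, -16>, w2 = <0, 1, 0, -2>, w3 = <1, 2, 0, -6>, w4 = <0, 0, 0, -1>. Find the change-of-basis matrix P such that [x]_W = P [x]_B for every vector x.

Let M have columns bj and N have columns wj. Then for every x, N [x]_W = x = M [x]_B, so P = N^(-1) M.
Since det N = 1, N^(-1) has integer entries; multiplying gives P = [[2, 1, 2, 1], [-1, -2, 2, 2], [2, -1, 1, 1], [2, 2, 0, -1]].

[[2, 1, 2, 1], [-1, -2, 2, 2], [2, -1, 1, 1], [2, 2, 0, -1]]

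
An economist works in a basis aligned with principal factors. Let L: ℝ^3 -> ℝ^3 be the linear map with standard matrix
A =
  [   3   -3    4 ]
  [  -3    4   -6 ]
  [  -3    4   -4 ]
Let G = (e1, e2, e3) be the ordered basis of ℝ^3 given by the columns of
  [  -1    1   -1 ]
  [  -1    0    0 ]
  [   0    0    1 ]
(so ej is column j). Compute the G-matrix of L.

With P the matrix whose columns are e1, ..., e3, [L]_G = P^(-1) A P.
Column by column: L(e1) = A e1 = <0, -1, -1>; its G-coordinates <1, 0, -1> give column 1.
Continuing for each basis vector yields [L]_G = [[1, 3, 3], [0, 3, 3], [-1, -3, -1]].

[[1, 3, 3], [0, 3, 3], [-1, -3, -1]]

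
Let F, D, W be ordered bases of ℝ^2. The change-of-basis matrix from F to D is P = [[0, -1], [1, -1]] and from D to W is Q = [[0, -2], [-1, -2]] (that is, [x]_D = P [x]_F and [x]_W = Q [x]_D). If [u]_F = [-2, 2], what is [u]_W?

Apply P to get D-coordinates [-2, -4], then Q to get W-coordinates.
The result is [u]_W = [8, 10].

[8, 10]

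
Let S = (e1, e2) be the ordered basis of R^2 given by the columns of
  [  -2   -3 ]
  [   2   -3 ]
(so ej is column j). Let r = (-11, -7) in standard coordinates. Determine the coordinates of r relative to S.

Write r = c_1 e1 + c_2 e2 and solve for the c_i.
System: -2c_1 - 3c_2 = -11, 2c_1 - 3c_2 = -7; solving gives c_1 = 1, c_2 = 3.
Check: e1 + 3e2 = (-11, -7).

(1, 3)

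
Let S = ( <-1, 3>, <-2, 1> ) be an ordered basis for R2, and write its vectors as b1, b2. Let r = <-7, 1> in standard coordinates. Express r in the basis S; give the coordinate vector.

<-1, 4>

[r]_S is the unique c with M c = r, where M has columns b1, b2.
System: -c_1 - 2c_2 = -7, 3c_1 + c_2 = 1; solving gives c_1 = -1, c_2 = 4.
Check: -b1 + 4b2 = <-7, 1>.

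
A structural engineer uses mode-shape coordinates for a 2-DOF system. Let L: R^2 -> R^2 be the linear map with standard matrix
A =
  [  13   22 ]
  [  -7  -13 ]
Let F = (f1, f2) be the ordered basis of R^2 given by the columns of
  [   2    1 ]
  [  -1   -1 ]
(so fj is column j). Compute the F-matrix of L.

[[3, -3], [-2, -3]]

Let P have columns f1, f2. Then [L]_F = P^(-1) A P.
Here det P = -1, so P^(-1) is integer; computing A P first and then P^(-1)(A P) gives [[3, -3], [-2, -3]].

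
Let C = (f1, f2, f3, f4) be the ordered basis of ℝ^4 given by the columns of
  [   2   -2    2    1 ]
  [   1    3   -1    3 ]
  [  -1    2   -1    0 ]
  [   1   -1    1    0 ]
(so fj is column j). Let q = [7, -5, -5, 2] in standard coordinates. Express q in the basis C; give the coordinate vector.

We seek scalars with c_1 f1 + ... + c_4 f4 = q; equivalently solve M c = q where the columns of M are f1, ..., f4.
Row-reducing the augmented matrix [M | q] gives c = (-3, -3, 2, 3).
Check: -3f1 - 3f2 + 2f3 + 3f4 = [7, -5, -5, 2].

[-3, -3, 2, 3]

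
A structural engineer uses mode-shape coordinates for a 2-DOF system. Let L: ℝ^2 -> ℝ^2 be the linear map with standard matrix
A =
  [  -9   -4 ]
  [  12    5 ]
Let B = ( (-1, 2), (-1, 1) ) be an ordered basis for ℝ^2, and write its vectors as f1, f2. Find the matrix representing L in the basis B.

The j-th column of [L]_B is [L(fj)]_B.
L(f1) = A f1 = (1, -2) = -f1 + 0·f2, so column 1 is (-1, 0).
Repeating for f2 and assembling the columns gives [[-1, -2], [0, -3]].

[[-1, -2], [0, -3]]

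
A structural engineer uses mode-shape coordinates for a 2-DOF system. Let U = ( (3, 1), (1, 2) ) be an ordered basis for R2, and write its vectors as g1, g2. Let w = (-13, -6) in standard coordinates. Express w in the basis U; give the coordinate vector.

Write w = c_1 g1 + c_2 g2 and solve for the c_i.
System: 3c_1 + c_2 = -13, c_1 + 2c_2 = -6; solving gives c_1 = -4, c_2 = -1.
Check: -4g1 - g2 = (-13, -6).

(-4, -1)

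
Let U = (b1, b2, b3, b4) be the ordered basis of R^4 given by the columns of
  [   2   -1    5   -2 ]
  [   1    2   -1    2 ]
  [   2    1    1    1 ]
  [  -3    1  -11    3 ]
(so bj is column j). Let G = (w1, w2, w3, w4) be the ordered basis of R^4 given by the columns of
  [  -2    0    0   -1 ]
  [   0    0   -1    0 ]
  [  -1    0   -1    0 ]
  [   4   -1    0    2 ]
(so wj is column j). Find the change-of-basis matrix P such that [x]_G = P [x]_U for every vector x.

[[-1, 1, -2, 1], [-1, 1, 1, 1], [-1, -2, 1, -2], [0, -1, -1, 0]]

Column j of P is [bj]_G, since P maps U-coordinates to G-coordinates.
Expressing b1 in G: b1 = -w1 - w2 - w3 + 0·w4, so column 1 of P is <-1, -1, -1, 0>.
Doing the same for each bj gives P = [[-1, 1, -2, 1], [-1, 1, 1, 1], [-1, -2, 1, -2], [0, -1, -1, 0]].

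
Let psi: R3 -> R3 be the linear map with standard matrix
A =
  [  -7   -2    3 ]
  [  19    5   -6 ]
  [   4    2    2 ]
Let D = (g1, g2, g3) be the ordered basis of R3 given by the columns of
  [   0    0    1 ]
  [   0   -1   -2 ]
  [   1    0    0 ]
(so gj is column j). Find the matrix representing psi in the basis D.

[[2, -2, 0], [0, 1, -3], [3, 2, -3]]

Let P have columns g1, ..., g3. Then [psi]_D = P^(-1) A P.
Here det P = 1, so P^(-1) is integer; computing A P first and then P^(-1)(A P) gives [[2, -2, 0], [0, 1, -3], [3, 2, -3]].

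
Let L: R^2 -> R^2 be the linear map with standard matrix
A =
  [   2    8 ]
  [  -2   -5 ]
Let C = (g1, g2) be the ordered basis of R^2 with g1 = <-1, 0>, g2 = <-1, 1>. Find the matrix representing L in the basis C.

[[0, -3], [2, -3]]

With P the matrix whose columns are g1, g2, [L]_C = P^(-1) A P.
Column by column: L(g1) = A g1 = <-2, 2>; its C-coordinates <0, 2> give column 1.
Continuing for each basis vector yields [L]_C = [[0, -3], [2, -3]].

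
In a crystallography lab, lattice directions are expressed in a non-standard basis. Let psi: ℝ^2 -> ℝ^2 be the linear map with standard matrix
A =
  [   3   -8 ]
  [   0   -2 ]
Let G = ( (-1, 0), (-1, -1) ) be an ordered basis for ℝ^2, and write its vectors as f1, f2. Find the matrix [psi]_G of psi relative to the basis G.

With P the matrix whose columns are f1, f2, [psi]_G = P^(-1) A P.
Column by column: psi(f1) = A f1 = (-3, 0); its G-coordinates (3, 0) give column 1.
Continuing for each basis vector yields [psi]_G = [[3, -3], [0, -2]].

[[3, -3], [0, -2]]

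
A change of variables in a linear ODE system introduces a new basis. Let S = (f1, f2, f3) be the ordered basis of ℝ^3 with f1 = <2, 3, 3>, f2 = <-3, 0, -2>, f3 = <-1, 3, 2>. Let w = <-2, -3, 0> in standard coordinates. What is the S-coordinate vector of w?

<-4, -3, 3>

Write w = c_1 f1 + ... + c_3 f3 and solve for the c_i.
Gaussian elimination on [M | w] yields c = (-4, -3, 3).
Check: -4f1 - 3f2 + 3f3 = <-2, -3, 0>.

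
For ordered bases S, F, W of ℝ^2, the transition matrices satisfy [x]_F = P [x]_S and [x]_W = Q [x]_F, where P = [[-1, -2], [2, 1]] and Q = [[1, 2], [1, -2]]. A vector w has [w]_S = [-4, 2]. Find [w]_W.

[-12, 12]

Composing the changes, [w]_W = Q P [w]_S.
Q P = [[3, 0], [-5, -4]]; applying this to [-4, 2] gives [-12, 12].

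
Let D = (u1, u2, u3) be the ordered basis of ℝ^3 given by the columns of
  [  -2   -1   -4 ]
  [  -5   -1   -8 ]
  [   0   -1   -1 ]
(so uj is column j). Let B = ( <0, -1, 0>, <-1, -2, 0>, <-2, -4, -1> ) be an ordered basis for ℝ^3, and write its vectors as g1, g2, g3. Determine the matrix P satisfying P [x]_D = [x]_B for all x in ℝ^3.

[[1, -1, 0], [2, -1, 2], [0, 1, 1]]

Take x = uj: its D-coordinates are the j-th standard unit vector, so P e_j — column j of P — equals [uj]_B.
u1 = g1 + 2g2 + 0·g3, giving column 1 = <1, 2, 0>; repeating for each j gives P = [[1, -1, 0], [2, -1, 2], [0, 1, 1]].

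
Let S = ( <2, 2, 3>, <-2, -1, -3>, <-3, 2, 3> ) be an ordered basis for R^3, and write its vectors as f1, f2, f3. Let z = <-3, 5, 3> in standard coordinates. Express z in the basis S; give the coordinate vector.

Write z = c_1 f1 + ... + c_3 f3 and solve for the c_i.
Solving this 3x3 system gives c = (3, 3, 1).
Check: 3f1 + 3f2 + f3 = <-3, 5, 3>.

<3, 3, 1>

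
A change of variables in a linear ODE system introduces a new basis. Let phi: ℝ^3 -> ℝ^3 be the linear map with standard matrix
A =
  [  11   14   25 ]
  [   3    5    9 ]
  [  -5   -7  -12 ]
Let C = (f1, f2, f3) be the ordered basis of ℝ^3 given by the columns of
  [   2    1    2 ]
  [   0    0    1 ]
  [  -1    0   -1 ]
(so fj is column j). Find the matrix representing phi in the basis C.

The j-th column of [phi]_C is [phi(fj)]_C.
phi(f1) = A f1 = [-3, -3, 2] = f1 + f2 - 3f3, so column 1 is [1, 1, -3].
Repeating for f2, f3 and assembling the columns gives [[1, 2, 3], [1, 1, 1], [-3, 3, 2]].

[[1, 2, 3], [1, 1, 1], [-3, 3, 2]]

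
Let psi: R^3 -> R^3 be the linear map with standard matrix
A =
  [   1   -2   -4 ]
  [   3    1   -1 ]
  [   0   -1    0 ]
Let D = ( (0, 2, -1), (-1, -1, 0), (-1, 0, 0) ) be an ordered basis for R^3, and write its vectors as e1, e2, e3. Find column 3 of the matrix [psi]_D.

Column 3 of [psi]_D is the D-coordinate vector of psi(e3).
In standard coordinates psi(e3) = A e3 = (-1, -3, 0).
Converting to D: (-1, -3, 0) = 0·e1 + 3e2 - 2e3, so the coordinate vector is (0, 3, -2).

(0, 3, -2)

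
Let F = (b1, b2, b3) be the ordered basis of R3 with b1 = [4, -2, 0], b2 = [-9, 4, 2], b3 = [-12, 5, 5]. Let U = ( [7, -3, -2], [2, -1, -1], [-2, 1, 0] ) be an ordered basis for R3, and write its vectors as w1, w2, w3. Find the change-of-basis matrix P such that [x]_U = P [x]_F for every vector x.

[[0, -1, -2], [0, 0, -1], [-2, 1, -2]]

Column j of P is [bj]_U, since P maps F-coordinates to U-coordinates.
Expressing b1 in U: b1 = 0·w1 + 0·w2 - 2w3, so column 1 of P is [0, 0, -2].
Doing the same for each bj gives P = [[0, -1, -2], [0, 0, -1], [-2, 1, -2]].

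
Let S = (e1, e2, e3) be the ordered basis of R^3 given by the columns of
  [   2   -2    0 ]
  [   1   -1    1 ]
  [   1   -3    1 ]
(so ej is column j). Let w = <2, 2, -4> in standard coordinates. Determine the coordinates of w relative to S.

[w]_S is the unique c with M c = w, where M has columns e1, ..., e3.
Row-reducing the augmented matrix [M | w] gives c = (4, 3, 1).
Check: 4e1 + 3e2 + e3 = <2, 2, -4>.

<4, 3, 1>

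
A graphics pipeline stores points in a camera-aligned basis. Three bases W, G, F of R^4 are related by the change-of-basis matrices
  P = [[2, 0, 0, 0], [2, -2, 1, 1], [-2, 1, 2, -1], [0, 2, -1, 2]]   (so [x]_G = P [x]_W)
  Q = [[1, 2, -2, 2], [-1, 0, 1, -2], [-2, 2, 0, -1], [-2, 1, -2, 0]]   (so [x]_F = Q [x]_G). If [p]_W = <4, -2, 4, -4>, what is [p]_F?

Composing the changes, [p]_F = Q P [p]_W.
Q P = [[10, -2, -4, 8], [-4, -3, 4, -5], [0, -6, 3, 0], [2, -4, -3, 3]]; applying this to <4, -2, 4, -4> gives <-4, 26, 24, -8>.

<-4, 26, 24, -8>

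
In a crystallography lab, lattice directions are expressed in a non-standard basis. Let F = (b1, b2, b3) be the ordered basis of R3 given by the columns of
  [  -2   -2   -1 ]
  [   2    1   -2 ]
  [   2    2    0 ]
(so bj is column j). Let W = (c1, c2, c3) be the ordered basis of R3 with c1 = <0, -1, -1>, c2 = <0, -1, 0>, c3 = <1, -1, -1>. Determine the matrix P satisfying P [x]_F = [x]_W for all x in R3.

Take x = bj: its F-coordinates are the j-th standard unit vector, so P e_j — column j of P — equals [bj]_W.
b1 = 0·c1 + 0·c2 - 2c3, giving column 1 = <0, 0, -2>; repeating for each j gives P = [[0, 0, 1], [0, 1, 2], [-2, -2, -1]].

[[0, 0, 1], [0, 1, 2], [-2, -2, -1]]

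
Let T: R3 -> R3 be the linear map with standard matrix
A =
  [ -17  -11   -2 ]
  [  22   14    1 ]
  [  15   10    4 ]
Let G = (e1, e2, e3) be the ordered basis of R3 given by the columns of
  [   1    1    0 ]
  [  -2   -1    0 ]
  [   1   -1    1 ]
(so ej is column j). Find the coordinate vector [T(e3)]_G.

(1, -3, 0)

Column 3 of [T]_G is the G-coordinate vector of T(e3).
In standard coordinates T(e3) = A e3 = (-2, 1, 4).
Converting to G: (-2, 1, 4) = e1 - 3e2 + 0·e3, so the coordinate vector is (1, -3, 0).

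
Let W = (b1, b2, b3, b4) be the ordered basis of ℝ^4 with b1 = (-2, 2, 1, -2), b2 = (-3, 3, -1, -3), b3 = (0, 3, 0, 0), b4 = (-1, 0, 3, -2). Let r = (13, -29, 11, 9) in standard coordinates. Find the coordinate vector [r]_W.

We seek scalars with c_1 b1 + ... + c_4 b4 = r; equivalently solve M c = r where the columns of M are b1, ..., b4.
Gaussian elimination on [M | r] yields c = (-4, -3, -4, 4).
Check: -4b1 - 3b2 - 4b3 + 4b4 = (13, -29, 11, 9).

(-4, -3, -4, 4)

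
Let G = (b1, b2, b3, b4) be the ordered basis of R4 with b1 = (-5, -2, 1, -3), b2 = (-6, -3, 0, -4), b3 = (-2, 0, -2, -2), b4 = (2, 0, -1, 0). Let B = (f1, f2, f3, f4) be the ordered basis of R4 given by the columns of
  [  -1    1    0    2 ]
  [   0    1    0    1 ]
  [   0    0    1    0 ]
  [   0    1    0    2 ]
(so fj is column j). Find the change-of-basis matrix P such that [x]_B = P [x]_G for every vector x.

[[2, 2, 0, -2], [-1, -2, 2, 0], [1, 0, -2, -1], [-1, -1, -2, 0]]

Take x = bj: its G-coordinates are the j-th standard unit vector, so P e_j — column j of P — equals [bj]_B.
b1 = 2f1 - f2 + f3 - f4, giving column 1 = (2, -1, 1, -1); repeating for each j gives P = [[2, 2, 0, -2], [-1, -2, 2, 0], [1, 0, -2, -1], [-1, -1, -2, 0]].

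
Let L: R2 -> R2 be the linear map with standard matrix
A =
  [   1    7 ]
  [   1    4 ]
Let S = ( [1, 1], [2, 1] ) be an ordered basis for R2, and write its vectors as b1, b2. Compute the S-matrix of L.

[[2, 3], [3, 3]]

Let P have columns b1, b2. Then [L]_S = P^(-1) A P.
Here det P = -1, so P^(-1) is integer; computing A P first and then P^(-1)(A P) gives [[2, 3], [3, 3]].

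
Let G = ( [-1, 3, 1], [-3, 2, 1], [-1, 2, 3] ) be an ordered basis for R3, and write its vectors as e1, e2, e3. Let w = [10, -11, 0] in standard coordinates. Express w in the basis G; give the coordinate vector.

We seek scalars with c_1 e1 + ... + c_3 e3 = w; equivalently solve M c = w where the columns of M are e1, ..., e3.
Gaussian elimination on [M | w] yields c = (-3, -3, 2).
Check: -3e1 - 3e2 + 2e3 = [10, -11, 0].

[-3, -3, 2]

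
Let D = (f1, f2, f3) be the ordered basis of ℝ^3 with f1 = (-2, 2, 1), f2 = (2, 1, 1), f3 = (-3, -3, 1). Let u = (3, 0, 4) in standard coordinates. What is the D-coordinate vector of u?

[u]_D is the unique c with M c = u, where M has columns f1, ..., f3.
Gaussian elimination on [M | u] yields c = (0, 3, 1).
Check: 0·f1 + 3f2 + f3 = (3, 0, 4).

(0, 3, 1)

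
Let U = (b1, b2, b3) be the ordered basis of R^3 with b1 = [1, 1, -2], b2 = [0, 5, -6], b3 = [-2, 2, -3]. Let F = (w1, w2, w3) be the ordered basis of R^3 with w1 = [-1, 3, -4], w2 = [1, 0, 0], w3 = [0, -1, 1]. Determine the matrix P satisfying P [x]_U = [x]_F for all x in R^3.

[[1, 1, 1], [2, 1, -1], [2, -2, 1]]

Take x = bj: its U-coordinates are the j-th standard unit vector, so P e_j — column j of P — equals [bj]_F.
b1 = w1 + 2w2 + 2w3, giving column 1 = [1, 2, 2]; repeating for each j gives P = [[1, 1, 1], [2, 1, -1], [2, -2, 1]].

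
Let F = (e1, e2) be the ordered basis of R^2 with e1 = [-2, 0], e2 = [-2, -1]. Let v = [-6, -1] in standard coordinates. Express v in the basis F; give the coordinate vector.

[2, 1]

Write v = c_1 e1 + c_2 e2 and solve for the c_i.
System: -2c_1 - 2c_2 = -6, 0c_1 - c_2 = -1; solving gives c_1 = 2, c_2 = 1.
Check: 2e1 + e2 = [-6, -1].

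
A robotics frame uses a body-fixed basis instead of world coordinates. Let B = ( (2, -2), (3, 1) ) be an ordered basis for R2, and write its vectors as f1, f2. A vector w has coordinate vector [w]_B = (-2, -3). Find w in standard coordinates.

The coordinates say w = -2f1 - 3f2; adding the scaled basis vectors gives (-13, 1).

(-13, 1)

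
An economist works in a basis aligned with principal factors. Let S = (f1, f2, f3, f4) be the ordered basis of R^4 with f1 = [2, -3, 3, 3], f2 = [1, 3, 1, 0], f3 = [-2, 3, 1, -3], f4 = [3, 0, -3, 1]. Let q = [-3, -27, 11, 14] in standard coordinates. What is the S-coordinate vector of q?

[2, -3, -4, -4]

[q]_S is the unique c with M c = q, where M has columns f1, ..., f4.
Solving this 4x4 system gives c = (2, -3, -4, -4).
Check: 2f1 - 3f2 - 4f3 - 4f4 = [-3, -27, 11, 14].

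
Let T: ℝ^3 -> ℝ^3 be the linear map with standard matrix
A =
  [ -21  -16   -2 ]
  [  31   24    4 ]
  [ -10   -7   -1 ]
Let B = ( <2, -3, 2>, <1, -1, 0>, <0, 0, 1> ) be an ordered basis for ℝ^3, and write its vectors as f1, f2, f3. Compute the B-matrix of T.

[[0, -2, -2], [2, -1, 2], [-1, 1, 3]]

With P the matrix whose columns are f1, ..., f3, [T]_B = P^(-1) A P.
Column by column: T(f1) = A f1 = <2, -2, -1>; its B-coordinates <0, 2, -1> give column 1.
Continuing for each basis vector yields [T]_B = [[0, -2, -2], [2, -1, 2], [-1, 1, 3]].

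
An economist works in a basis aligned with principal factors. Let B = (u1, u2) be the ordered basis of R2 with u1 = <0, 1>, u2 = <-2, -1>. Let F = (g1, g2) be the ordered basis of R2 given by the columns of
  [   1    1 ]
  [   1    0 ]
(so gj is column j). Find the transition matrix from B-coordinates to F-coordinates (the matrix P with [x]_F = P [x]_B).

[[1, -1], [-1, -1]]

Take x = uj: its B-coordinates are the j-th standard unit vector, so P e_j — column j of P — equals [uj]_F.
u1 = g1 - g2, giving column 1 = <1, -1>; repeating for each j gives P = [[1, -1], [-1, -1]].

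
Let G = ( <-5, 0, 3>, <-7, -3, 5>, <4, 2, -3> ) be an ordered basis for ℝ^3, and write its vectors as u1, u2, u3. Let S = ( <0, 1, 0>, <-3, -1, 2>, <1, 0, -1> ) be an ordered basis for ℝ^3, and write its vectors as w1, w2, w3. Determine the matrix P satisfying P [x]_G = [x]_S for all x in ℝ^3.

Column j of P is [uj]_S, since P maps G-coordinates to S-coordinates.
Expressing u1 in S: u1 = 2w1 + 2w2 + w3, so column 1 of P is <2, 2, 1>.
Doing the same for each uj gives P = [[2, -1, 1], [2, 2, -1], [1, -1, 1]].

[[2, -1, 1], [2, 2, -1], [1, -1, 1]]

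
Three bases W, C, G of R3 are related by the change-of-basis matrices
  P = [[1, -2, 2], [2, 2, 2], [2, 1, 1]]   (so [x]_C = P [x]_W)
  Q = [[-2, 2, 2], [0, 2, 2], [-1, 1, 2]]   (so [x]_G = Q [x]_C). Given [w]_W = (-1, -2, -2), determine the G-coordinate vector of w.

First [w]_C = P [w]_W = (-1, -10, -6).
Then [w]_G = Q [w]_C = (-30, -32, -21).

(-30, -32, -21)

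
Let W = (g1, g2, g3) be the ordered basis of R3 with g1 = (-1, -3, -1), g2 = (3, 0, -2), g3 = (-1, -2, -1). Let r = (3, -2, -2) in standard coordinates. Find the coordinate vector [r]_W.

(2, 1, -2)

Write r = c_1 g1 + ... + c_3 g3 and solve for the c_i.
Gaussian elimination on [M | r] yields c = (2, 1, -2).
Check: 2g1 + g2 - 2g3 = (3, -2, -2).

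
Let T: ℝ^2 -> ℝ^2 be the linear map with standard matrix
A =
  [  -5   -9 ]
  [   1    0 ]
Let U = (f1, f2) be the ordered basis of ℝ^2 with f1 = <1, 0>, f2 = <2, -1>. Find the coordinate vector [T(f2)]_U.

<3, -2>

Column 2 of [T]_U is the U-coordinate vector of T(f2).
In standard coordinates T(f2) = A f2 = <-1, 2>.
Converting to U: <-1, 2> = 3f1 - 2f2, so the coordinate vector is <3, -2>.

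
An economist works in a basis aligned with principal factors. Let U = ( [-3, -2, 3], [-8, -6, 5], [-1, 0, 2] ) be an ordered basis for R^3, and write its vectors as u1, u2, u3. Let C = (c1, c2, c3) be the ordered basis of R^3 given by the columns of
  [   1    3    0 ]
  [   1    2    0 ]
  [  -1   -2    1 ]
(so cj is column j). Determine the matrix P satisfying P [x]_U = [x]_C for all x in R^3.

[[0, -2, 2], [-1, -2, -1], [1, -1, 2]]

Take x = uj: its U-coordinates are the j-th standard unit vector, so P e_j — column j of P — equals [uj]_C.
u1 = 0·c1 - c2 + c3, giving column 1 = [0, -1, 1]; repeating for each j gives P = [[0, -2, 2], [-1, -2, -1], [1, -1, 2]].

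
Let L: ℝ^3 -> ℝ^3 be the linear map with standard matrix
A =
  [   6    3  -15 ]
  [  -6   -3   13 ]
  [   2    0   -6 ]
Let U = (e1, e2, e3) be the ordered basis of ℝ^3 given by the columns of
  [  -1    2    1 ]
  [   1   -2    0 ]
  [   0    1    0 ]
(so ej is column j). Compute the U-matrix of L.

Let P have columns e1, ..., e3. Then [L]_U = P^(-1) A P.
Here det P = 1, so P^(-1) is integer; computing A P first and then P^(-1)(A P) gives [[-1, 3, -2], [-2, -2, 2], [0, -2, 0]].

[[-1, 3, -2], [-2, -2, 2], [0, -2, 0]]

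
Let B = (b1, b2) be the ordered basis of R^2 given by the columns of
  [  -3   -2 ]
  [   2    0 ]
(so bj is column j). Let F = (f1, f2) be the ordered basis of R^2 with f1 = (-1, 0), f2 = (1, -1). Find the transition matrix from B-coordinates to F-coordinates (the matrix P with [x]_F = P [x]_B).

[[1, 2], [-2, 0]]

Take x = bj: its B-coordinates are the j-th standard unit vector, so P e_j — column j of P — equals [bj]_F.
b1 = f1 - 2f2, giving column 1 = (1, -2); repeating for each j gives P = [[1, 2], [-2, 0]].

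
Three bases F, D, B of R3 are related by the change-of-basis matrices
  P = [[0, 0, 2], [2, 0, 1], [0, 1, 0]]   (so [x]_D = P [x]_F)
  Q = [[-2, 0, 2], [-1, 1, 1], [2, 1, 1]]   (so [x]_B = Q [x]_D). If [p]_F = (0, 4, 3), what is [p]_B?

Composing the changes, [p]_B = Q P [p]_F.
Q P = [[0, 2, -4], [2, 1, -1], [2, 1, 5]]; applying this to (0, 4, 3) gives (-4, 1, 19).

(-4, 1, 19)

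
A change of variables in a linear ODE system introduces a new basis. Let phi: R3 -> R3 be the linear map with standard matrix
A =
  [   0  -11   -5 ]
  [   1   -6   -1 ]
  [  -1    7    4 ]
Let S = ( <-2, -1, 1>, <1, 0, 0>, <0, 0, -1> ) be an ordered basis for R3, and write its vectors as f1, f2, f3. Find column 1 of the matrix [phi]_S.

Compute phi(f1) = A f1 = <6, 3, -1> in standard coordinates.
Then write this in S-coordinates: solve for y in y_1 f1 + ... + y_3 f3 = <6, 3, -1>.
This gives y = <-3, 0, -2>, which is column 1 of [phi]_S.

<-3, 0, -2>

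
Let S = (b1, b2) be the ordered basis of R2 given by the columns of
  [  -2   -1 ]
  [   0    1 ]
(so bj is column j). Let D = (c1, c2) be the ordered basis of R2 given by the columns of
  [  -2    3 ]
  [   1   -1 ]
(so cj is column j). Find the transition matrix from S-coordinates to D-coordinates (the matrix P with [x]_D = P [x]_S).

Let M have columns bj and N have columns cj. Then for every x, N [x]_D = x = M [x]_S, so P = N^(-1) M.
Since det N = -1, N^(-1) has integer entries; multiplying gives P = [[-2, 2], [-2, 1]].

[[-2, 2], [-2, 1]]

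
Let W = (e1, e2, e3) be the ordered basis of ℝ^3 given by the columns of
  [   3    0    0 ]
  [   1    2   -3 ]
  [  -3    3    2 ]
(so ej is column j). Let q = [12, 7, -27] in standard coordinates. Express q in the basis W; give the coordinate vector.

[4, -3, -3]

Write q = c_1 e1 + ... + c_3 e3 and solve for the c_i.
Solving this 3x3 system gives c = (4, -3, -3).
Check: 4e1 - 3e2 - 3e3 = [12, 7, -27].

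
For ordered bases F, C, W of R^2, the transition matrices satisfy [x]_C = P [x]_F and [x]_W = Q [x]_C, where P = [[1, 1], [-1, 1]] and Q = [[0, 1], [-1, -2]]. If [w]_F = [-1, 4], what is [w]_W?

[5, -13]

Apply P to get C-coordinates [3, 5], then Q to get W-coordinates.
The result is [w]_W = [5, -13].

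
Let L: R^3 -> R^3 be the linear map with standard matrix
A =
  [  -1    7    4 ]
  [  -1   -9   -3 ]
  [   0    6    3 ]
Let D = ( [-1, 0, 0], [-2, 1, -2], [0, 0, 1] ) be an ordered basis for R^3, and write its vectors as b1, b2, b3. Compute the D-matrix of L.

The j-th column of [L]_D is [L(bj)]_D.
L(b1) = A b1 = [1, 1, 0] = -3b1 + b2 + 2b3, so column 1 is [-3, 1, 2].
Repeating for b2, b3 and assembling the columns gives [[-3, 1, 2], [1, -1, -3], [2, -2, -3]].

[[-3, 1, 2], [1, -1, -3], [2, -2, -3]]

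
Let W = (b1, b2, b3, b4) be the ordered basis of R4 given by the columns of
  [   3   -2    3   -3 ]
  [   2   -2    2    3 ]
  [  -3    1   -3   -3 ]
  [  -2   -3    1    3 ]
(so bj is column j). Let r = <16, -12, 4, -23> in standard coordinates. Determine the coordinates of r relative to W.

<1, 4, 3, -4>

We seek scalars with c_1 b1 + ... + c_4 b4 = r; equivalently solve M c = r where the columns of M are b1, ..., b4.
Gaussian elimination on [M | r] yields c = (1, 4, 3, -4).
Check: b1 + 4b2 + 3b3 - 4b4 = <16, -12, 4, -23>.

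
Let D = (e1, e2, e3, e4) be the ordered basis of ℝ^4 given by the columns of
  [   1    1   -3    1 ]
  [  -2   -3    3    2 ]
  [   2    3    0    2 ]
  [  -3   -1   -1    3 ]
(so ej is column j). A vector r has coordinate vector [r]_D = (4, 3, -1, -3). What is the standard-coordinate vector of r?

r = M [r]_D, where M has columns e1, ..., e4.
Carrying out the matrix-vector product, r = (7, -26, 11, -23).

(7, -26, 11, -23)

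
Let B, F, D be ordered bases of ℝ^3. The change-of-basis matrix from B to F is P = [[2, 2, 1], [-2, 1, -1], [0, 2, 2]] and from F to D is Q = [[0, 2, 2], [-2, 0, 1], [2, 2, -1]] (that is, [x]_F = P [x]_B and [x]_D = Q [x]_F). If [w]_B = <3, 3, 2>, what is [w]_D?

<10, -18, 8>

Apply P to get F-coordinates <14, -5, 10>, then Q to get D-coordinates.
The result is [w]_D = <10, -18, 8>.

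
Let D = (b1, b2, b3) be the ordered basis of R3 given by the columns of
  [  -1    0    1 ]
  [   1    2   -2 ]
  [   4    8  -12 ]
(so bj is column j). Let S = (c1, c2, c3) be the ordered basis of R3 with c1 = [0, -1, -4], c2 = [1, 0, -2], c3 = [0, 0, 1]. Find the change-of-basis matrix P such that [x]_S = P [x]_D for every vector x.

Take x = bj: its D-coordinates are the j-th standard unit vector, so P e_j — column j of P — equals [bj]_S.
b1 = -c1 - c2 - 2c3, giving column 1 = [-1, -1, -2]; repeating for each j gives P = [[-1, -2, 2], [-1, 0, 1], [-2, 0, -2]].

[[-1, -2, 2], [-1, 0, 1], [-2, 0, -2]]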